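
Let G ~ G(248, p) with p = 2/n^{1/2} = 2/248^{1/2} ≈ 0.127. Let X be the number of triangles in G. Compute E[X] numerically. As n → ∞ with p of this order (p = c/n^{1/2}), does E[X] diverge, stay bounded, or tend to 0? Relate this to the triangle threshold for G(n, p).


Number of potential triangles: C(248, 3) = 2511496.
Each occurs with probability p³ ≈ (0.127)³ ≈ 2.0483891e-03.
By linearity: E[X] = C(248, 3)·p³ ≈ 2511496 · 2.0483891e-03 ≈ 5144.52114.
Since α = 1/2 < 1, p = c/n^{1/2} ≫ 1/n is above the triangle threshold p ~ 1/n. Asymptotically E[X] ~ (c³/6)·n^{3(1−α)} = (2³/6)·n^{1.5} → ∞; triangles are abundant w.h.p.

E[X] ≈ 5144.52114; in regime p = Θ(1/n^{1/2}) E[X] diverges (above the triangle threshold p ~ 1/n).


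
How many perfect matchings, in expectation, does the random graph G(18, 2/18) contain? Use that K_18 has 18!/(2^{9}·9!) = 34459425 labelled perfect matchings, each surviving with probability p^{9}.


K_18 has 18!/(2^{9}·9!) = 34459425 labelled perfect matchings.
For each such perfect matching H, let X_H = 1 if all 9 edges of H are present in G. Then P[X_H = 1] = p^{9} = (1/9)^{9} = 1/387420489.
By linearity of expectation: E[X] = Σ_H E[X_H] = 34459425 · p^{9} = 34459425 · 1/387420489 = 425425/4782969.
Numerically: E[X] ≈ 0.08895.

E[X] = 34459425 · (1/9)^{9} = 425425/4782969 ≈ 0.08895.


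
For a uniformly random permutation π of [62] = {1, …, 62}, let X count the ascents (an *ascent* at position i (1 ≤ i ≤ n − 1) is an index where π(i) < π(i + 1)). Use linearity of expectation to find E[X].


Write X = Σ X_I over i = 1, …, 61, with X_I the indicator of one ascent.
There are 61 indicators.
For each fixed i, the pair (π(i), π(i+1)) is a uniformly random ordered pair of distinct values from {1, …, 62}; by symmetry P[π(i) < π(i+1)] = 1/2.
By linearity: E[X] = 61 · (1/2) = (62 − 1) · (1/2) = 61/2 ≈ 30.500000.

E[X] = 61/2 = 30.500000.


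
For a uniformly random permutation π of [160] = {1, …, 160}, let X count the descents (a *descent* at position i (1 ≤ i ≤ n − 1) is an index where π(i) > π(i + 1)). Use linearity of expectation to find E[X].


Write X = Σ X_I over i = 1, …, 159, with X_I the indicator of one descent.
There are 159 indicators.
For each fixed i, the pair (π(i), π(i+1)) is a uniformly random ordered pair of distinct values from {1, …, 160}; by symmetry P[π(i) > π(i+1)] = 1/2.
By linearity: E[X] = 159 · (1/2) = (160 − 1) · (1/2) = 159/2 ≈ 79.500000.

E[X] = 159/2 = 79.500000.


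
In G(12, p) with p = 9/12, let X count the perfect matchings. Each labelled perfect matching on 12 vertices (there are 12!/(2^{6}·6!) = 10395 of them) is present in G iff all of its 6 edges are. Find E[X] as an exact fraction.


K_12 has 12!/(2^{6}·6!) = 10395 labelled perfect matchings.
For each such perfect matching H, let X_H = 1 if all 6 edges of H are present in G. Then P[X_H = 1] = p^{6} = (3/4)^{6} = 729/4096.
By linearity of expectation: E[X] = Σ_H E[X_H] = 10395 · p^{6} = 10395 · 729/4096 = 7577955/4096.
Numerically: E[X] ≈ 1.85e+03.

E[X] = 10395 · (3/4)^{6} = 7577955/4096 ≈ 1.85e+03.


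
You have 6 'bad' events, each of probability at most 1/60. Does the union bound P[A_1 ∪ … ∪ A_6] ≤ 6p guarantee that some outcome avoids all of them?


Union bound: P[∪_{i=1}^{6} A_i] ≤ Σ_i P[A_i] ≤ 6·p = 6·(1/60) = 1/10.
Numerically: 1/10 ≈ 0.100.
Is 1/10 < 1? YES.
Since P[∪ A_i] ≤ 1/10 < 1, the complement has P[∩ A_i^c] ≥ 1 − 1/10 = 9/10 > 0, so some outcome avoids every A_i.

6·p = 1/10 ≈ 0.100; existence CERTIFIED by the union bound.


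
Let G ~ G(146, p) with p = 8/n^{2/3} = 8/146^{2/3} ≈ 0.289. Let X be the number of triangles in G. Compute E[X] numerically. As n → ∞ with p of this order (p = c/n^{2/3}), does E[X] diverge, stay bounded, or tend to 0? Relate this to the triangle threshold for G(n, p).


Number of potential triangles: C(146, 3) = 508080.
Each occurs with probability p³ ≈ (0.289)³ ≈ 2.40195e-02.
By linearity: E[X] = C(146, 3)·p³ ≈ 508080 · 2.40195e-02 ≈ 12203.836.
Since α = 2/3 < 1, p = c/n^{2/3} ≫ 1/n is above the triangle threshold p ~ 1/n. Asymptotically E[X] ~ (c³/6)·n^{3(1−α)} = (8³/6)·n^{1} → ∞; triangles are abundant w.h.p.

E[X] ≈ 12203.836; in regime p = Θ(1/n^{2/3}) E[X] diverges (above the triangle threshold p ~ 1/n).


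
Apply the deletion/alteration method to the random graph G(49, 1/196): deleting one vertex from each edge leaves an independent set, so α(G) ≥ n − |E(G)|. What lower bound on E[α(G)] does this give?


E[|E(G)|] = C(49, 2)·p = 1176 · (1/196) = 6.
E[α(G)] ≥ n − E[|E(G)|] = 49 − 6 = 43.
Numerically: ≈ 43.00000.
(This is only a lower bound; the true E[α(G)] may be larger.)

E[α(G)] ≥ 43 ≈ 43.00000.


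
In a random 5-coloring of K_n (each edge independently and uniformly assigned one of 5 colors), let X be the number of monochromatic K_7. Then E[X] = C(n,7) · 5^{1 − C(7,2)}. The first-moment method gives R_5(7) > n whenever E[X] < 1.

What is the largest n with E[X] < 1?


We need C(n, 7) · 5^{1 − 21} < 1, i.e. C(n, 7) < 5^{21 − 1} = 95367431640625.
Check values of n near the boundary:
  n = 332: C(332, 7) = 82772214646616; 82772214646616 < 95367431640625? YES
  n = 333: C(333, 7) = 84549532139028; 84549532139028 < 95367431640625? YES
  n = 334: C(334, 7) = 86359460961576; 86359460961576 < 95367431640625? YES
  n = 335: C(335, 7) = 88202498238195; 88202498238195 < 95367431640625? YES
  n = 336: C(336, 7) = 90079147136880; 90079147136880 < 95367431640625? YES
  n = 337: C(337, 7) = 91989916924632; 91989916924632 < 95367431640625? YES
  n = 338: C(338, 7) = 93935323022736; 93935323022736 < 95367431640625? YES
  n = 339: C(339, 7) = 95915887062372; 95915887062372 < 95367431640625? NO
The largest n with C(n, 7) < 95367431640625 is n = 338 (where E[X] = 93935323022736/95367431640625 ≈ 0.984983). Hence R_5(7) > 338, i.e. R_5(7) ≥ 339.

Largest n = 338; hence R_5(7) > 338.


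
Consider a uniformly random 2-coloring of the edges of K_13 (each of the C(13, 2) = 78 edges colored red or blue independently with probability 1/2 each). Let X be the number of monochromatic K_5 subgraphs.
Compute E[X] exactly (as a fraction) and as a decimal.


Let X = Σ_S X_S over the C(13, 5) = 1287 subsets S of size 5, where X_S = 1 if the K_5 on S is monochromatic.
For a fixed S, the K_5 on S has C(5, 2) = 10 edges. P[all 10 edges red] = (1/2)^10, and likewise for blue, so P[monochromatic] = 2·(1/2)^10 = 2^{1 − 10} = 1/512.
By linearity of expectation: E[X] = C(13, 5) · 2^{1 − 10} = 1287 · 1/512 = 1287/512.
Numerically: E[X] ≈ 2.514.

E[X] = C(13,5)·2^(1−C(5,2)) = 1287/512 ≈ 2.514.


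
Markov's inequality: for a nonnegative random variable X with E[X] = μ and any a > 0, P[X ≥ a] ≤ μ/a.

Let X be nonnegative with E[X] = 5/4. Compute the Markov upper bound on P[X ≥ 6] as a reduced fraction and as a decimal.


μ = E[X] = 5/4, a = 6.
Markov: P[X ≥ 6] ≤ μ/a = (5/4)/6 = 5/24.
Numerically: ≈ 0.20833.
(Since a = 6 > μ = 1.25000, the bound 5/24 is < 1 and informative.)

P[X ≥ 6] ≤ 5/24 ≈ 0.20833.


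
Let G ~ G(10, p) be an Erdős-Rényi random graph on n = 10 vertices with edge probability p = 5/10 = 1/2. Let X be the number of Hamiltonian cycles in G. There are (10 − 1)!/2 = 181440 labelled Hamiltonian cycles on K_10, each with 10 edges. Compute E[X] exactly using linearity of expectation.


K_10 has (10 − 1)!/2 = 181440 labelled Hamiltonian cycles.
For each such Hamiltonian cycle H, let X_H = 1 if all 10 edges of H are present in G. Then P[X_H = 1] = p^{10} = (1/2)^{10} = 1/1024.
By linearity of expectation: E[X] = Σ_H E[X_H] = 181440 · p^{10} = 181440 · 1/1024 = 2835/16.
Numerically: E[X] ≈ 177.19.

E[X] = 181440 · (1/2)^{10} = 2835/16 ≈ 177.19.


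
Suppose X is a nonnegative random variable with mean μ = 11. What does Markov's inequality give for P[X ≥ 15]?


μ = E[X] = 11, a = 15.
Markov: P[X ≥ 15] ≤ μ/a = (11)/15 = 11/15.
Numerically: ≈ 0.733333.
(Since a = 15 > μ = 11.000000, the bound 11/15 is < 1 and informative.)

P[X ≥ 15] ≤ 11/15 ≈ 0.733333.


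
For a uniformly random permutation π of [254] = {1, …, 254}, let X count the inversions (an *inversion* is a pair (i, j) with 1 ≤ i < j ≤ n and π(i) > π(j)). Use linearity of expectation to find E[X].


Write X = Σ X_I over the C(254, 2) = 32131 pairs i < j, with X_I the indicator of one inversion.
There are 32131 indicators.
For each fixed pair i < j, the values π(i) and π(j) are two distinct elements of {1, …, 254} in uniformly random order; by symmetry P[π(i) > π(j)] = 1/2.
By linearity: E[X] = 32131 · (1/2) = C(254, 2) · (1/2) = 32131/2 = 32131/2 ≈ 16065.50000.

E[X] = 32131/2 = 16065.50000.


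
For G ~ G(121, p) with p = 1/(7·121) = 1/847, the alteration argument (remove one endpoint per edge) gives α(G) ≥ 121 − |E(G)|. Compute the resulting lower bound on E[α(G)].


E[|E(G)|] = C(121, 2)·p = 7260 · (1/847) = 60/7.
E[α(G)] ≥ n − E[|E(G)|] = 121 − 60/7 = 787/7.
Numerically: ≈ 112.428571.
(This is only a lower bound; the true E[α(G)] may be larger.)

E[α(G)] ≥ 787/7 ≈ 112.428571.


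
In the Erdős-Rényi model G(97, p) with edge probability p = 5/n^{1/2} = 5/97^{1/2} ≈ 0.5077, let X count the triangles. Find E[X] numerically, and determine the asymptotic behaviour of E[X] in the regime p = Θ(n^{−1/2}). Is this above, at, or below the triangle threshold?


Number of potential triangles: C(97, 3) = 147440.
Each occurs with probability p³ ≈ (0.5077)³ ≈ 1.308436e-01.
By linearity: E[X] = C(97, 3)·p³ ≈ 147440 · 1.308436e-01 ≈ 19291.5771.
Since α = 1/2 < 1, p = c/n^{1/2} ≫ 1/n is above the triangle threshold p ~ 1/n. Asymptotically E[X] ~ (c³/6)·n^{3(1−α)} = (5³/6)·n^{1.5} → ∞; triangles are abundant w.h.p.

E[X] ≈ 19291.5771; in regime p = Θ(1/n^{1/2}) E[X] diverges (above the triangle threshold p ~ 1/n).


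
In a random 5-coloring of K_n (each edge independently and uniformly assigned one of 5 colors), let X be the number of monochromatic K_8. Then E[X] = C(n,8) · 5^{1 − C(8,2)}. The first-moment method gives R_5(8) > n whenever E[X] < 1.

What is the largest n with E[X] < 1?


We need C(n, 8) · 5^{1 − 28} < 1, i.e. C(n, 8) < 5^{28 − 1} = 7450580596923828125.
Check values of n near the boundary:
  n = 862: C(862, 8) = 7317951015318931845; 7317951015318931845 < 7450580596923828125? YES
  n = 863: C(863, 8) = 7386423071602617757; 7386423071602617757 < 7450580596923828125? YES
  n = 864: C(864, 8) = 7455455062926006708; 7455455062926006708 < 7450580596923828125? NO
The largest n with C(n, 8) < 7450580596923828125 is n = 863 (where E[X] = 7386423071602617757/7450580596923828125 ≈ 0.991389). Hence R_5(8) > 863, i.e. R_5(8) ≥ 864.

Largest n = 863; hence R_5(8) > 863.


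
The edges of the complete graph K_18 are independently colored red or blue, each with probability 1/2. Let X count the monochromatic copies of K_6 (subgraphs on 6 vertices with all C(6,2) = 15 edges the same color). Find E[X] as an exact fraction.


Let X = Σ_S X_S over the C(18, 6) = 18564 subsets S of size 6, where X_S = 1 if the K_6 on S is monochromatic.
For a fixed S, the K_6 on S has C(6, 2) = 15 edges. P[all 15 edges red] = (1/2)^15, and likewise for blue, so P[monochromatic] = 2·(1/2)^15 = 2^{1 − 15} = 1/16384.
Summing: E[X] = C(18, 6) · 2^{1 − 15} = 18564 · 1/16384 = 4641/4096.
Numerically: E[X] ≈ 1.1331.

E[X] = C(18,6)·2^(1−C(6,2)) = 4641/4096 ≈ 1.1331.


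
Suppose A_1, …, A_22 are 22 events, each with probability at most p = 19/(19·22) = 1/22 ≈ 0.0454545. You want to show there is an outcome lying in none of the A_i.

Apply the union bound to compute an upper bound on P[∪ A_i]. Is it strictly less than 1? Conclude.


Union bound: P[∪_{i=1}^{22} A_i] ≤ Σ_i P[A_i] ≤ 22·p = 22·(1/22) = 1.
Numerically: 1 ≈ 1.0000000.
Is 1 < 1? NO.
Since the bound 1 is ≥ 1, the union bound is uninformative here; it does NOT by itself certify existence.

22·p = 1 ≈ 1.0000000; existence NOT certified by the union bound.


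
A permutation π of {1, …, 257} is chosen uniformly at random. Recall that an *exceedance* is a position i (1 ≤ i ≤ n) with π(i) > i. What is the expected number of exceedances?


Write X = Σ_{i=1}^{257} X_i, where X_i = 1_{π(i) > i}.
For each fixed i, π(i) is uniform over {1, …, 257} (marginal of a uniform permutation), so P[π(i) > i] = (n − i)/n. Summing: Σ_{i=1}^{257} (n − i)/n = (0 + 1 + … + 256)/257 = 257(257 − 1)/(2·257) = (257 − 1)/2.
Hence E[X] = Σ_{i=1}^{257} (257 − i)/257 = 128 ≈ 128.00000.

E[X] = 128 = 128.00000.


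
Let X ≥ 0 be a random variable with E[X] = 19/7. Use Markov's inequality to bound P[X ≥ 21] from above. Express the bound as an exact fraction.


μ = E[X] = 19/7, a = 21.
Markov: P[X ≥ 21] ≤ μ/a = (19/7)/21 = 19/147.
Numerically: ≈ 0.129.
(Since a = 21 > μ = 2.714, the bound 19/147 is < 1 and informative.)

P[X ≥ 21] ≤ 19/147 ≈ 0.129.


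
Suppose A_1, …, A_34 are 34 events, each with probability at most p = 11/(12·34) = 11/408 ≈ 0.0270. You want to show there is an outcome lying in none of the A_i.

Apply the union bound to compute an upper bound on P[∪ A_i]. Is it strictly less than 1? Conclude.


Union bound: P[∪_{i=1}^{34} A_i] ≤ Σ_i P[A_i] ≤ 34·p = 34·(11/408) = 11/12.
Numerically: 11/12 ≈ 0.9167.
Is 11/12 < 1? YES.
Since P[∪ A_i] ≤ 11/12 < 1, the complement has P[∩ A_i^c] ≥ 1 − 11/12 = 1/12 > 0, so some outcome avoids every A_i.

34·p = 11/12 ≈ 0.9167; existence CERTIFIED by the union bound.


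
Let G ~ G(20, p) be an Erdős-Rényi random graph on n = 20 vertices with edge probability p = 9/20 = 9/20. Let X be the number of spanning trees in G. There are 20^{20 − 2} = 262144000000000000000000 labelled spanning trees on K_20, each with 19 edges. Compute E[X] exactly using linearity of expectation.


K_20 has 20^{20 − 2} = 262144000000000000000000 labelled spanning trees.
For each such spanning tree H, let X_H = 1 if all 19 edges of H are present in G. Then P[X_H = 1] = p^{19} = (9/20)^{19} = 1350851717672992089/5242880000000000000000000.
By linearity of expectation: E[X] = Σ_H E[X_H] = 262144000000000000000000 · p^{19} = 262144000000000000000000 · 1350851717672992089/5242880000000000000000000 = 1350851717672992089/20.
Numerically: E[X] ≈ 6.75e+16.

E[X] = 262144000000000000000000 · (9/20)^{19} = 1350851717672992089/20 ≈ 6.75e+16.


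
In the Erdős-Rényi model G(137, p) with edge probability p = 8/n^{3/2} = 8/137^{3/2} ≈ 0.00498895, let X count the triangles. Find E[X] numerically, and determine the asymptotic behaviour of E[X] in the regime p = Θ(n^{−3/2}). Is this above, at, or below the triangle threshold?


Number of potential triangles: C(137, 3) = 419220.
Each occurs with probability p³ ≈ (0.00498895)³ ≈ 1.24173067e-07.
By linearity: E[X] = C(137, 3)·p³ ≈ 419220 · 1.24173067e-07 ≈ 0.052056.
Since α = 3/2 > 1, p = c/n^{3/2} = o(1/n) is below the triangle threshold p ~ 1/n. Asymptotically E[X] ~ (c³/6)·n^{3(1−α)} = (8³/6)·n^{-1.5} → 0, so by Markov's inequality G has no triangles w.h.p.

E[X] ≈ 0.052056; in regime p = Θ(1/n^{3/2}) E[X] tends to 0 (below the triangle threshold p ~ 1/n).


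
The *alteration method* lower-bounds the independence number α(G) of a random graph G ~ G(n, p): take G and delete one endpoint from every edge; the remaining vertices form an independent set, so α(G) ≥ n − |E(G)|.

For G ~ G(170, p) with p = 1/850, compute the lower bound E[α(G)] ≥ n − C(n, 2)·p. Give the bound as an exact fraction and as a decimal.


E[|E(G)|] = C(170, 2)·p = 14365 · (1/850) = 169/10.
E[α(G)] ≥ n − E[|E(G)|] = 170 − 169/10 = 1531/10.
Numerically: ≈ 153.100.
(This is only a lower bound; the true E[α(G)] may be larger.)

E[α(G)] ≥ 1531/10 ≈ 153.100.


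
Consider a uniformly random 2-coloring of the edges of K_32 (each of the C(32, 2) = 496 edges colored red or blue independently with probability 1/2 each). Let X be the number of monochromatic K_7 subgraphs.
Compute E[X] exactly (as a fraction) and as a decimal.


Let X = Σ_S X_S over the C(32, 7) = 3365856 subsets S of size 7, where X_S = 1 if the K_7 on S is monochromatic.
For a fixed S, the K_7 on S has C(7, 2) = 21 edges. P[all 21 edges red] = (1/2)^21, and likewise for blue, so P[monochromatic] = 2·(1/2)^21 = 2^{1 − 21} = 1/1048576.
By linearity of expectation: E[X] = C(32, 7) · 2^{1 − 21} = 3365856 · 1/1048576 = 105183/32768.
Numerically: E[X] ≈ 3.210.

E[X] = C(32,7)·2^(1−C(7,2)) = 105183/32768 ≈ 3.210.


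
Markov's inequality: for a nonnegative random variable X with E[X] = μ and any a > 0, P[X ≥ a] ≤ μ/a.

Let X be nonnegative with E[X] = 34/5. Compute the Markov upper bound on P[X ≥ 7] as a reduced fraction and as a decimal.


μ = E[X] = 34/5, a = 7.
Markov: P[X ≥ 7] ≤ μ/a = (34/5)/7 = 34/35.
Numerically: ≈ 0.97143.
(Since a = 7 > μ = 6.80000, the bound 34/35 is < 1 and informative.)

P[X ≥ 7] ≤ 34/35 ≈ 0.97143.


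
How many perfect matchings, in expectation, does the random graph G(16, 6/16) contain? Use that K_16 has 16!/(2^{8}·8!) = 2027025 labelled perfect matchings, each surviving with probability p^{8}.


K_16 has 16!/(2^{8}·8!) = 2027025 labelled perfect matchings.
For each such perfect matching H, let X_H = 1 if all 8 edges of H are present in G. Then P[X_H = 1] = p^{8} = (3/8)^{8} = 6561/16777216.
By linearity of expectation: E[X] = Σ_H E[X_H] = 2027025 · p^{8} = 2027025 · 6561/16777216 = 13299311025/16777216.
Numerically: E[X] ≈ 792.7.

E[X] = 2027025 · (3/8)^{8} = 13299311025/16777216 ≈ 792.7.


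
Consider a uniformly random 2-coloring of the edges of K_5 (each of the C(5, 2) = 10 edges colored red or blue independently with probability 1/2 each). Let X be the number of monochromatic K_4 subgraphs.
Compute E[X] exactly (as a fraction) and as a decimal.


Let X = Σ_S X_S over the C(5, 4) = 5 subsets S of size 4, where X_S = 1 if the K_4 on S is monochromatic.
For a fixed S, the K_4 on S has C(4, 2) = 6 edges. P[all 6 edges red] = (1/2)^6, and likewise for blue, so P[monochromatic] = 2·(1/2)^6 = 2^{1 − 6} = 1/32.
Summing: E[X] = C(5, 4) · 2^{1 − 6} = 5 · 1/32 = 5/32.
Numerically: E[X] ≈ 0.156.

E[X] = C(5,4)·2^(1−C(4,2)) = 5/32 ≈ 0.156.


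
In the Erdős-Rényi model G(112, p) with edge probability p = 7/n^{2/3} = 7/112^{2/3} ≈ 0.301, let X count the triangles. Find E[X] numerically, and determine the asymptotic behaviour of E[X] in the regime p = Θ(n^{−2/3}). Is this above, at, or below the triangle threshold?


Number of potential triangles: C(112, 3) = 227920.
Each occurs with probability p³ ≈ (0.301)³ ≈ 2.73438e-02.
By linearity: E[X] = C(112, 3)·p³ ≈ 227920 · 2.73438e-02 ≈ 6232.188.
Since α = 2/3 < 1, p = c/n^{2/3} ≫ 1/n is above the triangle threshold p ~ 1/n. Asymptotically E[X] ~ (c³/6)·n^{3(1−α)} = (7³/6)·n^{1} → ∞; triangles are abundant w.h.p.

E[X] ≈ 6232.188; in regime p = Θ(1/n^{2/3}) E[X] diverges (above the triangle threshold p ~ 1/n).


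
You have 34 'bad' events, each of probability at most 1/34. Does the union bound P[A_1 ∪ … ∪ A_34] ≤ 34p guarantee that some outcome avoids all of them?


Union bound: P[∪_{i=1}^{34} A_i] ≤ Σ_i P[A_i] ≤ 34·p = 34·(1/34) = 1.
Numerically: 1 ≈ 1.0000.
Is 1 < 1? NO.
Since the bound 1 is ≥ 1, the union bound is uninformative here; it does NOT by itself certify existence.

34·p = 1 ≈ 1.0000; existence NOT certified by the union bound.


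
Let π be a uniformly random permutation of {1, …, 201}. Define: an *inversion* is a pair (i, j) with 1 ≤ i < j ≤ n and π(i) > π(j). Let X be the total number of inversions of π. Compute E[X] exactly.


Write X = Σ X_I over the C(201, 2) = 20100 pairs i < j, with X_I the indicator of one inversion.
There are 20100 indicators.
For each fixed pair i < j, the values π(i) and π(j) are two distinct elements of {1, …, 201} in uniformly random order; by symmetry P[π(i) > π(j)] = 1/2.
By linearity: E[X] = 20100 · (1/2) = C(201, 2) · (1/2) = 20100/2 = 10050 ≈ 10050.000000.

E[X] = 10050 = 10050.000000.


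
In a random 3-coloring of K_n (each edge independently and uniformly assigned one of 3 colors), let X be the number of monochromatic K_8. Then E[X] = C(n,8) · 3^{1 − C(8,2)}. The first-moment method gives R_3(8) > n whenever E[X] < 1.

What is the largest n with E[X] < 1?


We need C(n, 8) · 3^{1 − 28} < 1, i.e. C(n, 8) < 3^{28 − 1} = 7625597484987.
Check values of n near the boundary:
  n = 155: C(155, 8) = 6876747915675; 6876747915675 < 7625597484987? YES
  n = 156: C(156, 8) = 7248464019225; 7248464019225 < 7625597484987? YES
  n = 157: C(157, 8) = 7637643295425; 7637643295425 < 7625597484987? NO
  n = 158: C(158, 8) = 8044984271181; 8044984271181 < 7625597484987? NO
  n = 159: C(159, 8) = 8471208603429; 8471208603429 < 7625597484987? NO
The largest n with C(n, 8) < 7625597484987 is n = 156 (where E[X] = 805384891025/847288609443 ≈ 0.95054). Hence R_3(8) > 156, i.e. R_3(8) ≥ 157.

Largest n = 156; hence R_3(8) > 156.


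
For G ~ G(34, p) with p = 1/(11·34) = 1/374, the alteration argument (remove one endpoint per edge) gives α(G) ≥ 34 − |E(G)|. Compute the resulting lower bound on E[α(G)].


E[|E(G)|] = C(34, 2)·p = 561 · (1/374) = 3/2.
E[α(G)] ≥ n − E[|E(G)|] = 34 − 3/2 = 65/2.
Numerically: ≈ 32.500000.
(This is only a lower bound; the true E[α(G)] may be larger.)

E[α(G)] ≥ 65/2 ≈ 32.500000.


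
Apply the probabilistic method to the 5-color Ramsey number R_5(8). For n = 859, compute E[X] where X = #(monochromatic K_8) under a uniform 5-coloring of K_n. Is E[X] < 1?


E[X] = C(859, 8) · 5^{1 − 28} = 7115855595170747139 · 5^{−27} = 7115855595170747139/7450580596923828125.
As a reduced fraction: E[X] = 7115855595170747139/7450580596923828125 ≈ 0.9550740.
Is E[X] < 1? YES.
Since E[X] < 1, there exists a 5-coloring of K_{859} with no monochromatic K_8; hence R_5(8) > 859.

E[X] = 7115855595170747139/7450580596923828125 ≈ 0.9550740; E[X] < 1, so R_5(8) > 859.


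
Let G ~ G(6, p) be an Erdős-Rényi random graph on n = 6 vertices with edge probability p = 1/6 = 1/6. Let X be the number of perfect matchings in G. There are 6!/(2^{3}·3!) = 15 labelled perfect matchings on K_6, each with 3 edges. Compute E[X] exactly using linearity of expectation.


K_6 has 6!/(2^{3}·3!) = 15 labelled perfect matchings.
For each such perfect matching H, let X_H = 1 if all 3 edges of H are present in G. Then P[X_H = 1] = p^{3} = (1/6)^{3} = 1/216.
By linearity of expectation: E[X] = Σ_H E[X_H] = 15 · p^{3} = 15 · 1/216 = 5/72.
Numerically: E[X] ≈ 0.06944.

E[X] = 15 · (1/6)^{3} = 5/72 ≈ 0.06944.


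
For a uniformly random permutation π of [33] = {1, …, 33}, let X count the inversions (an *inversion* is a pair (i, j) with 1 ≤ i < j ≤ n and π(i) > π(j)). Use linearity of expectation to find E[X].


Write X = Σ X_I over the C(33, 2) = 528 pairs i < j, with X_I the indicator of one inversion.
There are 528 indicators.
For each fixed pair i < j, the values π(i) and π(j) are two distinct elements of {1, …, 33} in uniformly random order; by symmetry P[π(i) > π(j)] = 1/2.
By linearity: E[X] = 528 · (1/2) = C(33, 2) · (1/2) = 528/2 = 264 ≈ 264.0000.

E[X] = 264 = 264.0000.


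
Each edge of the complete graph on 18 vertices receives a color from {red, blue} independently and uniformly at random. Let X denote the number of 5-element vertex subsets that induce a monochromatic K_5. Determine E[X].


Let X = Σ_S X_S over the C(18, 5) = 8568 subsets S of size 5, where X_S = 1 if the K_5 on S is monochromatic.
For a fixed S, the K_5 on S has C(5, 2) = 10 edges. P[all 10 edges red] = (1/2)^10, and likewise for blue, so P[monochromatic] = 2·(1/2)^10 = 2^{1 − 10} = 1/512.
By linearity: E[X] = C(18, 5) · 2^{1 − 10} = 8568 · 1/512 = 1071/64.
Numerically: E[X] ≈ 16.7344.

E[X] = C(18,5)·2^(1−C(5,2)) = 1071/64 ≈ 16.7344.


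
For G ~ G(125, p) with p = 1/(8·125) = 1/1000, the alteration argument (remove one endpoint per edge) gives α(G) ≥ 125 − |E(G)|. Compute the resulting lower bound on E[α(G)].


E[|E(G)|] = C(125, 2)·p = 7750 · (1/1000) = 31/4.
E[α(G)] ≥ n − E[|E(G)|] = 125 − 31/4 = 469/4.
Numerically: ≈ 117.250.
(This is only a lower bound; the true E[α(G)] may be larger.)

E[α(G)] ≥ 469/4 ≈ 117.250.


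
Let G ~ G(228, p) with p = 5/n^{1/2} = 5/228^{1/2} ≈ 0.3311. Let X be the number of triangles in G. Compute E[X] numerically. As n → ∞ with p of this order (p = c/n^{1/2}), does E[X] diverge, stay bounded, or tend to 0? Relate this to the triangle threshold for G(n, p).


Number of potential triangles: C(228, 3) = 1949476.
Each occurs with probability p³ ≈ (0.3311)³ ≈ 3.630845e-02.
By linearity: E[X] = C(228, 3)·p³ ≈ 1949476 · 3.630845e-02 ≈ 70782.4573.
Since α = 1/2 < 1, p = c/n^{1/2} ≫ 1/n is above the triangle threshold p ~ 1/n. Asymptotically E[X] ~ (c³/6)·n^{3(1−α)} = (5³/6)·n^{1.5} → ∞; triangles are abundant w.h.p.

E[X] ≈ 70782.4573; in regime p = Θ(1/n^{1/2}) E[X] diverges (above the triangle threshold p ~ 1/n).


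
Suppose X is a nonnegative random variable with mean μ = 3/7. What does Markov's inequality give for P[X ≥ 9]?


μ = E[X] = 3/7, a = 9.
Markov: P[X ≥ 9] ≤ μ/a = (3/7)/9 = 1/21.
Numerically: ≈ 0.04762.
(Since a = 9 > μ = 0.42857, the bound 1/21 is < 1 and informative.)

P[X ≥ 9] ≤ 1/21 ≈ 0.04762.


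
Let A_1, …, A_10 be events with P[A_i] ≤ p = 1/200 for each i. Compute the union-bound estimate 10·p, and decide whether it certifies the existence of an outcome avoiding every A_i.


Union bound: P[∪_{i=1}^{10} A_i] ≤ Σ_i P[A_i] ≤ 10·p = 10·(1/200) = 1/20.
Numerically: 1/20 ≈ 0.05000.
Is 1/20 < 1? YES.
Since P[∪ A_i] ≤ 1/20 < 1, the complement has P[∩ A_i^c] ≥ 1 − 1/20 = 19/20 > 0, so some outcome avoids every A_i.

10·p = 1/20 ≈ 0.05000; existence CERTIFIED by the union bound.


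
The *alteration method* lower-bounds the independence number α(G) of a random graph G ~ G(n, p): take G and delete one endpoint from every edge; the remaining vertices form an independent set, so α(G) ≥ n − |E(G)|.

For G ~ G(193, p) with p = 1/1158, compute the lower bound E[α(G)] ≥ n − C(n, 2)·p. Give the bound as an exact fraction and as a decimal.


E[|E(G)|] = C(193, 2)·p = 18528 · (1/1158) = 16.
E[α(G)] ≥ n − E[|E(G)|] = 193 − 16 = 177.
Numerically: ≈ 177.00000.
(This is only a lower bound; the true E[α(G)] may be larger.)

E[α(G)] ≥ 177 ≈ 177.00000.


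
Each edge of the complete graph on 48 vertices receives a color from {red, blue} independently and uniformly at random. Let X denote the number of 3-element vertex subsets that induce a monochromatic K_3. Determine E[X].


Let X = Σ_S X_S over the C(48, 3) = 17296 subsets S of size 3, where X_S = 1 if the K_3 on S is monochromatic.
For a fixed S, the K_3 on S has C(3, 2) = 3 edges. P[all 3 edges red] = (1/2)^3, and likewise for blue, so P[monochromatic] = 2·(1/2)^3 = 2^{1 − 3} = 1/4.
By linearity: E[X] = C(48, 3) · 2^{1 − 3} = 17296 · 1/4 = 4324.
Numerically: E[X] ≈ 4324.000.

E[X] = C(48,3)·2^(1−C(3,2)) = 4324 ≈ 4324.000.


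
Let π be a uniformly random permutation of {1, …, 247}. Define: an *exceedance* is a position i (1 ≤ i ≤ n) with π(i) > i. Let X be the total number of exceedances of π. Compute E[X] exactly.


Write X = Σ_{i=1}^{247} X_i, where X_i = 1_{π(i) > i}.
For each fixed i, π(i) is uniform over {1, …, 247} (marginal of a uniform permutation), so P[π(i) > i] = (n − i)/n. Summing: Σ_{i=1}^{247} (n − i)/n = (0 + 1 + … + 246)/247 = 247(247 − 1)/(2·247) = (247 − 1)/2.
Hence E[X] = Σ_{i=1}^{247} (247 − i)/247 = 123 ≈ 123.0000.

E[X] = 123 = 123.0000.


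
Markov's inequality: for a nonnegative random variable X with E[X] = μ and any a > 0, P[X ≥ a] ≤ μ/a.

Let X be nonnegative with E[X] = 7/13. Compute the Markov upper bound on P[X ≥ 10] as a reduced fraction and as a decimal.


μ = E[X] = 7/13, a = 10.
Markov: P[X ≥ 10] ≤ μ/a = (7/13)/10 = 7/130.
Numerically: ≈ 0.054.
(Since a = 10 > μ = 0.538, the bound 7/130 is < 1 and informative.)

P[X ≥ 10] ≤ 7/130 ≈ 0.054.


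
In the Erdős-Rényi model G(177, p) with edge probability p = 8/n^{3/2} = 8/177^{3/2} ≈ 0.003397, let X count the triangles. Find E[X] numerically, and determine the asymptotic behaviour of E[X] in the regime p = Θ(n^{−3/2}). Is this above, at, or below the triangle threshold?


Number of potential triangles: C(177, 3) = 908600.
Each occurs with probability p³ ≈ (0.003397)³ ≈ 3.920941e-08.
By linearity: E[X] = C(177, 3)·p³ ≈ 908600 · 3.920941e-08 ≈ 0.0356.
Since α = 3/2 > 1, p = c/n^{3/2} = o(1/n) is below the triangle threshold p ~ 1/n. Asymptotically E[X] ~ (c³/6)·n^{3(1−α)} = (8³/6)·n^{-1.5} → 0, so by Markov's inequality G has no triangles w.h.p.

E[X] ≈ 0.0356; in regime p = Θ(1/n^{3/2}) E[X] tends to 0 (below the triangle threshold p ~ 1/n).


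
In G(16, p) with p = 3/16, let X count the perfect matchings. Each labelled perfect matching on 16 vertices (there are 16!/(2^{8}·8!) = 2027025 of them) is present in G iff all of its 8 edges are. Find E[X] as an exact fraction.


K_16 has 16!/(2^{8}·8!) = 2027025 labelled perfect matchings.
For each such perfect matching H, let X_H = 1 if all 8 edges of H are present in G. Then P[X_H = 1] = p^{8} = (3/16)^{8} = 6561/4294967296.
By linearity of expectation: E[X] = Σ_H E[X_H] = 2027025 · p^{8} = 2027025 · 6561/4294967296 = 13299311025/4294967296.
Numerically: E[X] ≈ 3.0965.

E[X] = 2027025 · (3/16)^{8} = 13299311025/4294967296 ≈ 3.0965.


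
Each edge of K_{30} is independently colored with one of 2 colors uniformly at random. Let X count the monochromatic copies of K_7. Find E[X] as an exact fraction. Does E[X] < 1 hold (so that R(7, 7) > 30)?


E[X] = C(30, 7) · 2^{1 − 21} = 2035800 · 2^{−20} = 2035800/1048576.
As a reduced fraction: E[X] = 254475/131072 ≈ 1.9415.
Is E[X] < 1? NO.
Since E[X] ≥ 1, the first-moment bound is inconclusive at n = 30; it does NOT by itself certify R(7, 7) > 30.

E[X] = 254475/131072 ≈ 1.9415; E[X] ≥ 1; first-moment method inconclusive here.


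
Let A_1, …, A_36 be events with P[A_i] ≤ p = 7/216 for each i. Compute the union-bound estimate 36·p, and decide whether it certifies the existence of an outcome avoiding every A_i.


Union bound: P[∪_{i=1}^{36} A_i] ≤ Σ_i P[A_i] ≤ 36·p = 36·(7/216) = 7/6.
Numerically: 7/6 ≈ 1.166667.
Is 7/6 < 1? NO.
Since the bound 7/6 is ≥ 1, the union bound is uninformative here; it does NOT by itself certify existence.

36·p = 7/6 ≈ 1.166667; existence NOT certified by the union bound.


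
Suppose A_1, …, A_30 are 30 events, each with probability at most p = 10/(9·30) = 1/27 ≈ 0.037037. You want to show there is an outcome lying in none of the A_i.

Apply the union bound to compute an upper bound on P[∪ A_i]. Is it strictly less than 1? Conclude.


Union bound: P[∪_{i=1}^{30} A_i] ≤ Σ_i P[A_i] ≤ 30·p = 30·(1/27) = 10/9.
Numerically: 10/9 ≈ 1.111111.
Is 10/9 < 1? NO.
Since the bound 10/9 is ≥ 1, the union bound is uninformative here; it does NOT by itself certify existence.

30·p = 10/9 ≈ 1.111111; existence NOT certified by the union bound.


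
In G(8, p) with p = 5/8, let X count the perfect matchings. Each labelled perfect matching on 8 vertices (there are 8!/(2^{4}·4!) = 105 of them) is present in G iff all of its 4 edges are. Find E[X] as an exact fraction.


K_8 has 8!/(2^{4}·4!) = 105 labelled perfect matchings.
For each such perfect matching H, let X_H = 1 if all 4 edges of H are present in G. Then P[X_H = 1] = p^{4} = (5/8)^{4} = 625/4096.
Summing the indicators: E[X] = Σ_H E[X_H] = 105 · p^{4} = 105 · 625/4096 = 65625/4096.
Numerically: E[X] ≈ 16.022.

E[X] = 105 · (5/8)^{4} = 65625/4096 ≈ 16.022.


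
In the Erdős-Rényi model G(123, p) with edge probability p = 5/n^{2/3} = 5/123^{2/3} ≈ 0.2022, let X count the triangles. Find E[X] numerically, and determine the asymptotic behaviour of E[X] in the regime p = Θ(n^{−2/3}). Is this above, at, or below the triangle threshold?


Number of potential triangles: C(123, 3) = 302621.
Each occurs with probability p³ ≈ (0.2022)³ ≈ 8.262278e-03.
By linearity: E[X] = C(123, 3)·p³ ≈ 302621 · 8.262278e-03 ≈ 2500.3388.
Since α = 2/3 < 1, p = c/n^{2/3} ≫ 1/n is above the triangle threshold p ~ 1/n. Asymptotically E[X] ~ (c³/6)·n^{3(1−α)} = (5³/6)·n^{1} → ∞; triangles are abundant w.h.p.

E[X] ≈ 2500.3388; in regime p = Θ(1/n^{2/3}) E[X] diverges (above the triangle threshold p ~ 1/n).


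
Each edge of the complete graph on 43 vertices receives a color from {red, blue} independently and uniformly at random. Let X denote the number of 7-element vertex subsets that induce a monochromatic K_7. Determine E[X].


Let X = Σ_S X_S over the C(43, 7) = 32224114 subsets S of size 7, where X_S = 1 if the K_7 on S is monochromatic.
For a fixed S, the K_7 on S has C(7, 2) = 21 edges. P[all 21 edges red] = (1/2)^21, and likewise for blue, so P[monochromatic] = 2·(1/2)^21 = 2^{1 − 21} = 1/1048576.
Summing: E[X] = C(43, 7) · 2^{1 − 21} = 32224114 · 1/1048576 = 16112057/524288.
Numerically: E[X] ≈ 30.731310.

E[X] = C(43,7)·2^(1−C(7,2)) = 16112057/524288 ≈ 30.731310.


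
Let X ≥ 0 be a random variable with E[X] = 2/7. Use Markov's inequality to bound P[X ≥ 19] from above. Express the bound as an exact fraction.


μ = E[X] = 2/7, a = 19.
Markov: P[X ≥ 19] ≤ μ/a = (2/7)/19 = 2/133.
Numerically: ≈ 0.01504.
(Since a = 19 > μ = 0.28571, the bound 2/133 is < 1 and informative.)

P[X ≥ 19] ≤ 2/133 ≈ 0.01504.


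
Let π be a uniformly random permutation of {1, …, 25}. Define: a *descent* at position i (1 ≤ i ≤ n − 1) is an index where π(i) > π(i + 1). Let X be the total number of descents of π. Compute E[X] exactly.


Write X = Σ X_I over i = 1, …, 24, with X_I the indicator of one descent.
There are 24 indicators.
For each fixed i, the pair (π(i), π(i+1)) is a uniformly random ordered pair of distinct values from {1, …, 25}; by symmetry P[π(i) > π(i+1)] = 1/2.
By linearity: E[X] = 24 · (1/2) = (25 − 1) · (1/2) = 12 ≈ 12.0000.

E[X] = 12 = 12.0000.


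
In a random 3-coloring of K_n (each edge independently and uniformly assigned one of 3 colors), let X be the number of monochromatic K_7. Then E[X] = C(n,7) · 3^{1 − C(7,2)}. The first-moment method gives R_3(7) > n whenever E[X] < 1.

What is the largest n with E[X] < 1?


We need C(n, 7) · 3^{1 − 21} < 1, i.e. C(n, 7) < 3^{21 − 1} = 3486784401.
Check values of n near the boundary:
  n = 77: C(77, 7) = 2404808340; 2404808340 < 3486784401? YES
  n = 78: C(78, 7) = 2641902120; 2641902120 < 3486784401? YES
  n = 79: C(79, 7) = 2898753715; 2898753715 < 3486784401? YES
  n = 80: C(80, 7) = 3176716400; 3176716400 < 3486784401? YES
  n = 81: C(81, 7) = 3477216600; 3477216600 < 3486784401? YES
  n = 82: C(82, 7) = 3801756816; 3801756816 < 3486784401? NO
The largest n with C(n, 7) < 3486784401 is n = 81 (where E[X] = 42928600/43046721 ≈ 0.997256). Hence R_3(7) > 81, i.e. R_3(7) ≥ 82.

Largest n = 81; hence R_3(7) > 81.


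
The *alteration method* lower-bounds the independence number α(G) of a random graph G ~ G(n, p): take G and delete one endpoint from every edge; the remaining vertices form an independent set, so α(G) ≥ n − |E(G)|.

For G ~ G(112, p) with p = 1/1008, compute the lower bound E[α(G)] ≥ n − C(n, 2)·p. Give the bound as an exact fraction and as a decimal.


E[|E(G)|] = C(112, 2)·p = 6216 · (1/1008) = 37/6.
E[α(G)] ≥ n − E[|E(G)|] = 112 − 37/6 = 635/6.
Numerically: ≈ 105.83333.
(This is only a lower bound; the true E[α(G)] may be larger.)

E[α(G)] ≥ 635/6 ≈ 105.83333.


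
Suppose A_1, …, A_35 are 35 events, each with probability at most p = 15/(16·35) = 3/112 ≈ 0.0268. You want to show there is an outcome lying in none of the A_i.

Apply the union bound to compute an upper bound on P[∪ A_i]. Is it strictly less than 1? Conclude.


Union bound: P[∪_{i=1}^{35} A_i] ≤ Σ_i P[A_i] ≤ 35·p = 35·(3/112) = 15/16.
Numerically: 15/16 ≈ 0.9375.
Is 15/16 < 1? YES.
Since P[∪ A_i] ≤ 15/16 < 1, the complement has P[∩ A_i^c] ≥ 1 − 15/16 = 1/16 > 0, so some outcome avoids every A_i.

35·p = 15/16 ≈ 0.9375; existence CERTIFIED by the union bound.


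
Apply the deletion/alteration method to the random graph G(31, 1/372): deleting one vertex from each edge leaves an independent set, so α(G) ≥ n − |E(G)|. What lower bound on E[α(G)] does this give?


E[|E(G)|] = C(31, 2)·p = 465 · (1/372) = 5/4.
E[α(G)] ≥ n − E[|E(G)|] = 31 − 5/4 = 119/4.
Numerically: ≈ 29.7500.
(This is only a lower bound; the true E[α(G)] may be larger.)

E[α(G)] ≥ 119/4 ≈ 29.7500.


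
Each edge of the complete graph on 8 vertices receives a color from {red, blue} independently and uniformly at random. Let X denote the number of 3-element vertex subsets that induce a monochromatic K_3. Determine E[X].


Let X = Σ_S X_S over the C(8, 3) = 56 subsets S of size 3, where X_S = 1 if the K_3 on S is monochromatic.
For a fixed S, the K_3 on S has C(3, 2) = 3 edges. P[all 3 edges red] = (1/2)^3, and likewise for blue, so P[monochromatic] = 2·(1/2)^3 = 2^{1 − 3} = 1/4.
By linearity: E[X] = C(8, 3) · 2^{1 − 3} = 56 · 1/4 = 14.
Numerically: E[X] ≈ 14.000000.

E[X] = C(8,3)·2^(1−C(3,2)) = 14 ≈ 14.000000.


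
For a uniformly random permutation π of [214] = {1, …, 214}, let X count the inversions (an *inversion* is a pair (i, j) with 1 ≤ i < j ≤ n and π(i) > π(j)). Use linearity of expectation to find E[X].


Write X = Σ X_I over the C(214, 2) = 22791 pairs i < j, with X_I the indicator of one inversion.
There are 22791 indicators.
For each fixed pair i < j, the values π(i) and π(j) are two distinct elements of {1, …, 214} in uniformly random order; by symmetry P[π(i) > π(j)] = 1/2.
By linearity: E[X] = 22791 · (1/2) = C(214, 2) · (1/2) = 22791/2 = 22791/2 ≈ 11395.50000.

E[X] = 22791/2 = 11395.50000.


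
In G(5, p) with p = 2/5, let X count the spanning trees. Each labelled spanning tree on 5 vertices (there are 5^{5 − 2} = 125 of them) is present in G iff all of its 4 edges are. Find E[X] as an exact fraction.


K_5 has 5^{5 − 2} = 125 labelled spanning trees.
For each such spanning tree H, let X_H = 1 if all 4 edges of H are present in G. Then P[X_H = 1] = p^{4} = (2/5)^{4} = 16/625.
Summing the indicators: E[X] = Σ_H E[X_H] = 125 · p^{4} = 125 · 16/625 = 16/5.
Numerically: E[X] ≈ 3.2.

E[X] = 125 · (2/5)^{4} = 16/5 ≈ 3.2.


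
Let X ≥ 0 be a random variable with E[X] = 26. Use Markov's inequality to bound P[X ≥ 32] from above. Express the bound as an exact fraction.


μ = E[X] = 26, a = 32.
Markov: P[X ≥ 32] ≤ μ/a = (26)/32 = 13/16.
Numerically: ≈ 0.81250.
(Since a = 32 > μ = 26.00000, the bound 13/16 is < 1 and informative.)

P[X ≥ 32] ≤ 13/16 ≈ 0.81250.


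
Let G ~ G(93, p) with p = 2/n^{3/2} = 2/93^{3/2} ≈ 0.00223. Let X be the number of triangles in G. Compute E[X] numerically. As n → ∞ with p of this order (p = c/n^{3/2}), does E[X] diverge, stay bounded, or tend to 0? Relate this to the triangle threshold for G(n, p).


Number of potential triangles: C(93, 3) = 129766.
Each occurs with probability p³ ≈ (0.00223)³ ≈ 1.10896e-08.
By linearity: E[X] = C(93, 3)·p³ ≈ 129766 · 1.10896e-08 ≈ 0.001.
Since α = 3/2 > 1, p = c/n^{3/2} = o(1/n) is below the triangle threshold p ~ 1/n. Asymptotically E[X] ~ (c³/6)·n^{3(1−α)} = (2³/6)·n^{-1.5} → 0, so by Markov's inequality G has no triangles w.h.p.

E[X] ≈ 0.001; in regime p = Θ(1/n^{3/2}) E[X] tends to 0 (below the triangle threshold p ~ 1/n).


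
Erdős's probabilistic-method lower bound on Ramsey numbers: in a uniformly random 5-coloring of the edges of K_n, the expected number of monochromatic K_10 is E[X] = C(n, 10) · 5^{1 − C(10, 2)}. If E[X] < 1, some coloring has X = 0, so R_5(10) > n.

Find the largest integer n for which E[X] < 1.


We need C(n, 10) · 5^{1 − 45} < 1, i.e. C(n, 10) < 5^{45 − 1} = 5684341886080801486968994140625.
Check values of n near the boundary:
  n = 5389: C(5389, 10) = 5645340767466558997768874792926; 5645340767466558997768874792926 < 5684341886080801486968994140625? YES
  n = 5390: C(5390, 10) = 5655833965919099070255434039753; 5655833965919099070255434039753 < 5684341886080801486968994140625? YES
  n = 5391: C(5391, 10) = 5666344714787188828795213697883; 5666344714787188828795213697883 < 5684341886080801486968994140625? YES
  n = 5392: C(5392, 10) = 5676873040158402483252283957448; 5676873040158402483252283957448 < 5684341886080801486968994140625? YES
  n = 5393: C(5393, 10) = 5687418968154238267170642278008; 5687418968154238267170642278008 < 5684341886080801486968994140625? NO
  n = 5394: C(5394, 10) = 5697982524930156243149785372878; 5697982524930156243149785372878 < 5684341886080801486968994140625? NO
The largest n with C(n, 10) < 5684341886080801486968994140625 is n = 5392 (where E[X] = 5676873040158402483252283957448/5684341886080801486968994140625 ≈ 0.9987). Hence R_5(10) > 5392, i.e. R_5(10) ≥ 5393.

Largest n = 5392; hence R_5(10) > 5392.
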